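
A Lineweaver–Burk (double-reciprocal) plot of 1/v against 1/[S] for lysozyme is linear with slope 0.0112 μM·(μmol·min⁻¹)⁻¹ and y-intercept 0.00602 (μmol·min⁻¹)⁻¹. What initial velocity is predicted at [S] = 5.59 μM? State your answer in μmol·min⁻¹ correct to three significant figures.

125 μmol·min⁻¹

The y-intercept is 1/Vmax, so Vmax = 1/0.00602 = 166 μmol·min⁻¹.
The slope is Km/Vmax, so Km = 0.0112 × 166 = 1.86 μM.
Then v = 166 × 5.59/(1.86 + 5.59) = 125 μmol·min⁻¹.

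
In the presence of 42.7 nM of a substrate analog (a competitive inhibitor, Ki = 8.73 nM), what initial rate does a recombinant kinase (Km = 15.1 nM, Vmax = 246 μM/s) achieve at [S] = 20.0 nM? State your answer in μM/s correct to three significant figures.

45.2 μM/s

With α = 1 + [I]/Ki = 1 + 42.7/8.73 = 5.891, the competitive rate law is v = Vmax[S] / (αKm + [S]).
v = 246×20.0 / (5.891×15.1 + 20.0) = 4920/109.0 = 45.2 μM/s.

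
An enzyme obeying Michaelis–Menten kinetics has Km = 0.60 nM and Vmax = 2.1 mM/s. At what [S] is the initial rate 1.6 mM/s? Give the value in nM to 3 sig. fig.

Rearranging v = Vmax[S]/(Km+[S]) gives [S] = Km·v/(Vmax − v).
[S] = 0.60 × 1.6 / (2.1 − 1.6) = 0.9600/0.5000 = 1.92 nM.

1.92 nM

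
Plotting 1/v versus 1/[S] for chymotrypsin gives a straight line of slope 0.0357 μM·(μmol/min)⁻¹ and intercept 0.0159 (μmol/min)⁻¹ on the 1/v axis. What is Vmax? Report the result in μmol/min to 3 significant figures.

The y-intercept of a Lineweaver–Burk plot equals 1/Vmax, so Vmax = 1/0.0159 = 62.9 μmol/min.

62.9 μmol/min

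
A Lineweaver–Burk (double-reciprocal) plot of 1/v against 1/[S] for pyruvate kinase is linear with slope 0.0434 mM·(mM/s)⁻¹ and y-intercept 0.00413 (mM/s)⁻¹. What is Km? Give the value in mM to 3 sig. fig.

y-intercept = 1/Vmax ⇒ Vmax = 242 mM/s; slope = Km/Vmax ⇒ Km = slope × Vmax.
Km = 0.0434 × 242 = 10.5 mM.

10.5 mM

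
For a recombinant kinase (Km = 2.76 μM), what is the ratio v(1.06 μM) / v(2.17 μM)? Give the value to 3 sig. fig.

0.630

Since Vmax cancels, v₂/v₁ = [S]₂(Km+[S]₁) / [S]₁(Km+[S]₂).
= 1.06×(2.76+2.17) / (2.17×(2.76+1.06)) = 5.226/8.289 = 0.630.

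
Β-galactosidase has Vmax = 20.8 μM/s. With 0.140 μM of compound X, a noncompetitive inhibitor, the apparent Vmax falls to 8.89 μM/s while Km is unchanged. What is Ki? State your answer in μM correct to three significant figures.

Noncompetitive: Vmax,app = Vmax/α with α = 1 + [I]/Ki.
α = Vmax/Vmax,app = 20.8/8.89 = 2.340.
Ki = [I]/(α − 1) = 0.140/1.340 = 0.105 μM.

0.105 μM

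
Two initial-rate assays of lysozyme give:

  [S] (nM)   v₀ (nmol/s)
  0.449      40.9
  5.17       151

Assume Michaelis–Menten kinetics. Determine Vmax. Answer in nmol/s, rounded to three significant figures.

In reciprocal form, 1/v = (Km/Vmax)·(1/[S]) + 1/Vmax. The two points give (1/[S], 1/v) = (2.227, 0.02445) and (0.1934, 0.006623).
Slope = (0.02445 − 0.006623)/(2.227 − 0.1934) = 0.008766; intercept = 0.02445 − 0.008766×2.227 = 0.004927.
Vmax = 1/intercept = 203 nmol/s; Km = slope × Vmax = 0.008766 × 203 = 1.78 nM.

203 nmol/s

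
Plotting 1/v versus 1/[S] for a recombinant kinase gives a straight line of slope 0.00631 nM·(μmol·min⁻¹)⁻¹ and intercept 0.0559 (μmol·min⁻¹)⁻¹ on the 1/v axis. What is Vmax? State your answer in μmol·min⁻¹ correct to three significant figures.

The y-intercept of a Lineweaver–Burk plot equals 1/Vmax, so Vmax = 1/0.0559 = 17.9 μmol·min⁻¹.

17.9 μmol·min⁻¹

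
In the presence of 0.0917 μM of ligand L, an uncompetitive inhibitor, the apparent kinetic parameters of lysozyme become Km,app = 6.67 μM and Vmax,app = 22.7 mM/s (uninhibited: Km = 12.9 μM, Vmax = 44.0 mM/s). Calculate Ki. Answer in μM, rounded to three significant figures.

0.0977 μM

Uncompetitive: Vmax,app = Vmax/α (and Km,app = Km/α) with α = 1 + [I]/Ki.
α = Vmax/Vmax,app = 44.0/22.7 = 1.938.
Ki = [I]/(α − 1) = 0.0917/0.9383 = 0.0977 μM.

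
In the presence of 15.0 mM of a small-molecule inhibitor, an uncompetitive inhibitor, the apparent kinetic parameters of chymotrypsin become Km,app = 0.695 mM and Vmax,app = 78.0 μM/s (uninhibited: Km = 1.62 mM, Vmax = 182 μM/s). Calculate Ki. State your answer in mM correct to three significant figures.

Uncompetitive: Vmax,app = Vmax/α (and Km,app = Km/α) with α = 1 + [I]/Ki.
α = Vmax/Vmax,app = 182/78.0 = 2.333.
Ki = [I]/(α − 1) = 15.0/1.333 = 11.2 mM.

11.2 mM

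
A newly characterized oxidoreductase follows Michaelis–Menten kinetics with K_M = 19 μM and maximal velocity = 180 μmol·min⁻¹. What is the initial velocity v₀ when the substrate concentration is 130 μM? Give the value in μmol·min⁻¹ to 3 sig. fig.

157 μmol·min⁻¹

[S]/(Km+[S]) = 130/149.0 = 0.8725, the fractional saturation.
v = 0.8725 × Vmax = 0.8725 × 180 = 157 μmol·min⁻¹.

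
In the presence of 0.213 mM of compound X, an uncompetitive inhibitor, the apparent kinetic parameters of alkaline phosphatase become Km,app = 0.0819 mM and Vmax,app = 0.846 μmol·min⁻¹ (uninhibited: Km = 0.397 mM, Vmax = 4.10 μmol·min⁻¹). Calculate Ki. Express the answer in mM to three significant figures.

0.0554 mM

Uncompetitive: Vmax,app = Vmax/α (and Km,app = Km/α) with α = 1 + [I]/Ki.
α = Vmax/Vmax,app = 4.10/0.846 = 4.846.
Since α = 1 + [I]/Ki, [I]/Ki = 4.846 − 1 = 3.846 and Ki = 0.213/3.846 = 0.0554 mM.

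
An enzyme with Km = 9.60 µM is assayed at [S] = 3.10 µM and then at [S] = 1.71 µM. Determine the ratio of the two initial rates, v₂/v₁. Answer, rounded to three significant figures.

0.619

Since Vmax cancels, v₂/v₁ = [S]₂(Km+[S]₁) / [S]₁(Km+[S]₂).
= 1.71×(9.60+3.10) / (3.10×(9.60+1.71)) = 21.72/35.06 = 0.619.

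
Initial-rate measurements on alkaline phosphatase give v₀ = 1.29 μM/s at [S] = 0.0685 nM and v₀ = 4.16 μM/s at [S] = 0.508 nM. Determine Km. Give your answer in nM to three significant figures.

From v = Vmax[S]/(Km+[S]), each point gives Vmax = v(Km+[S])/[S].
Equating: 1.29(Km+0.0685)/0.0685 = 4.16(Km+0.508)/0.508.
18.83·Km + 1.29 = 8.189·Km + 4.16, so (18.83 − 8.189)·Km = 4.16 − 1.29.
Km = 2.870/10.64 = 0.270 nM; then Vmax = 1.29(0.270+0.0685)/0.0685 = 6.37 μM/s.

0.270 nM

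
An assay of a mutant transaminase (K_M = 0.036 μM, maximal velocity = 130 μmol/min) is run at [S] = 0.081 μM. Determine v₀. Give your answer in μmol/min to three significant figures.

90.0 μmol/min

v = Vmax·[S]/(Km + [S]) = 130 × 0.081 / (0.036 + 0.081)
  = 10.53 / 0.1170 = 90.0 μmol/min.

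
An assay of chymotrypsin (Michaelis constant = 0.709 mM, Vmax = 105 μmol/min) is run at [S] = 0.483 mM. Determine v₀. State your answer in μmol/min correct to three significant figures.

42.5 μmol/min

v = Vmax·[S]/(Km + [S]) = 105 × 0.483 / (0.709 + 0.483)
  = 50.72 / 1.192 = 42.5 μmol/min.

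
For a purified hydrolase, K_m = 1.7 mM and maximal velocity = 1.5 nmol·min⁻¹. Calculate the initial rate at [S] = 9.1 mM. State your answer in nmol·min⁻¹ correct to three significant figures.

v = Vmax·[S]/(Km + [S]) = 1.5 × 9.1 / (1.7 + 9.1)
  = 13.65 / 10.80 = 1.26 nmol·min⁻¹.

1.26 nmol·min⁻¹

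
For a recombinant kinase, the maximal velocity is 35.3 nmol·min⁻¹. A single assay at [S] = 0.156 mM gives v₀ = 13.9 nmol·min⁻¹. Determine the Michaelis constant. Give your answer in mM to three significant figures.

From v = Vmax[S]/(Km+[S]), Km = [S](Vmax − v)/v.
Km = 0.156 × (35.3 − 13.9) / 13.9 = 3.338/13.9 = 0.240 mM.

0.240 mM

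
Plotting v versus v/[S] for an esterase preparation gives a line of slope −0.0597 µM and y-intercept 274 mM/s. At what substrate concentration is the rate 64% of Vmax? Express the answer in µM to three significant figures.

The Eadie–Hofstee slope gives Km = 0.0597 µM (slope = −Km).
v/Vmax = [S]/(Km+[S]) = 0.64 ⇒ [S] = Km·0.64/(1−0.64) = 0.0597 × 1.778 = 0.106 µM.

0.106 µM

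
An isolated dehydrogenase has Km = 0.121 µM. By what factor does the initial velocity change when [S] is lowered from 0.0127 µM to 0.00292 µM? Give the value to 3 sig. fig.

The fractional saturations are [S]/(Km+[S]) = 0.0127/0.1337 = 0.09499 and 0.00292/0.1239 = 0.02356.
v₂/v₁ is just their ratio: 0.02356/0.09499 = 0.248.

0.248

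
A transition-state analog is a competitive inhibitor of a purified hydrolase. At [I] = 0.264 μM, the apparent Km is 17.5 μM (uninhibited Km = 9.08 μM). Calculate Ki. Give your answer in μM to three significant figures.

Competitive: Km,app = α·Km with α = 1 + [I]/Ki.
α = Km,app/Km = 17.5/9.08 = 1.927.
Ki = [I]/(α − 1) = 0.264/0.9273 = 0.285 μM.

0.285 μM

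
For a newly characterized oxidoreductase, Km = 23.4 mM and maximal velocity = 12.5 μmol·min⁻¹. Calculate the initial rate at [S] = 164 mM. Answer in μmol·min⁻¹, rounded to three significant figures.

[S]/(Km+[S]) = 164/187.4 = 0.8751, the fractional saturation.
v = 0.8751 × Vmax = 0.8751 × 12.5 = 10.9 μmol·min⁻¹.

10.9 μmol·min⁻¹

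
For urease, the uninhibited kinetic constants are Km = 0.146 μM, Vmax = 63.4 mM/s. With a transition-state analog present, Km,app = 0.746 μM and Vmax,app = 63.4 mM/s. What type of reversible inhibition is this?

competitive

Km increases (0.146 → 0.746 μM) while Vmax is unchanged — the hallmark of competitive inhibition.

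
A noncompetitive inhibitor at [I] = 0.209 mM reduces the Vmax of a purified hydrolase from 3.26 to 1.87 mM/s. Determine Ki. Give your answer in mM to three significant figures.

0.281 mM

Noncompetitive: Vmax,app = Vmax/α with α = 1 + [I]/Ki.
α = Vmax/Vmax,app = 3.26/1.87 = 1.743.
Since α = 1 + [I]/Ki, [I]/Ki = 1.743 − 1 = 0.7433 and Ki = 0.209/0.7433 = 0.281 mM.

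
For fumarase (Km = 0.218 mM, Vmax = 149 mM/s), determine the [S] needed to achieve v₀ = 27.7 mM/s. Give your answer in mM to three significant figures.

Rearranging v = Vmax[S]/(Km+[S]) gives [S] = Km·v/(Vmax − v).
[S] = 0.218 × 27.7 / (149 − 27.7) = 6.039/121.3 = 0.0498 mM.

0.0498 mM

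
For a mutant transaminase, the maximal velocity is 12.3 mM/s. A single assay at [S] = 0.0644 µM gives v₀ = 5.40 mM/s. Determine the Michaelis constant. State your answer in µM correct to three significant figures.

0.0823 µM

v/Vmax = 5.40/12.3 = 0.4390 = [S]/(Km+[S]).
So Km + [S] = [S]/0.4390 = 0.1467 µM, giving Km = 0.1467 − 0.0644 = 0.0823 µM.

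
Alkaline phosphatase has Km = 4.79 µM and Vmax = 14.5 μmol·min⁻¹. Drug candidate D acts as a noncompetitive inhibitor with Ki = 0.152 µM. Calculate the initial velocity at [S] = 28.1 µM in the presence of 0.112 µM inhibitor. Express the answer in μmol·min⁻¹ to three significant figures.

7.13 μmol·min⁻¹

With α = 1 + [I]/Ki = 1 + 0.112/0.152 = 1.737, the noncompetitive rate law is v = (Vmax/α)·[S] / (Km + [S]).
v = (14.5/1.737)×28.1 / (4.79 + 28.1) = 234.6/32.89 = 7.13 μmol·min⁻¹.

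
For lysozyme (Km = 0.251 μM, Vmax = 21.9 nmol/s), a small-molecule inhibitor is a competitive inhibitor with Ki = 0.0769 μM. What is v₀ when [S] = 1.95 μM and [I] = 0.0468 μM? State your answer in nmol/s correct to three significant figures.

α = 1 + [I]/Ki = 1 + 0.0468/0.0769 = 1.609.
For a competitive inhibitor, Vmax is unchanged and the apparent Km becomes α·Km: Km,app = 0.404 μM, Vmax,app = 21.9 nmol/s.
v = Vmax,app·[S]/(Km,app + [S]) = 21.9 × 1.95/(0.404 + 1.95) = 18.1 nmol/s.

18.1 nmol/s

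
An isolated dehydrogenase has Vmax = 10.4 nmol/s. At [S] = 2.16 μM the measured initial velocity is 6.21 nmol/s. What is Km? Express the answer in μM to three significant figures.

v/Vmax = 6.21/10.4 = 0.5971 = [S]/(Km+[S]).
So Km + [S] = [S]/0.5971 = 3.617 μM, giving Km = 3.617 − 2.16 = 1.46 μM.

1.46 μM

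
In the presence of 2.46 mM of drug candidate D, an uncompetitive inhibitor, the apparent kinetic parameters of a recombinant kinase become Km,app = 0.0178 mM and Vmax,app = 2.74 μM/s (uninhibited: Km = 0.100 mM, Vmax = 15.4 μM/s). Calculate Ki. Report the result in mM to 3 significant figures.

Uncompetitive: Vmax,app = Vmax/α (and Km,app = Km/α) with α = 1 + [I]/Ki.
α = Vmax/Vmax,app = 15.4/2.74 = 5.620.
Ki = [I]/(α − 1) = 2.46/4.620 = 0.532 mM.

0.532 mM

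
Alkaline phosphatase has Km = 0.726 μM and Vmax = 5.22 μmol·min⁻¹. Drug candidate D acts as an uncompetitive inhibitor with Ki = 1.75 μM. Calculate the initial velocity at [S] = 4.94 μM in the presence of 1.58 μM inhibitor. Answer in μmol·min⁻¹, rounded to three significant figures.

With α = 1 + [I]/Ki = 1 + 1.58/1.75 = 1.903, the uncompetitive rate law is v = (Vmax/α)·[S] / (Km/α + [S]).
v = (5.22/1.903)×4.94 / (0.726/1.903 + 4.94) = 13.55/5.322 = 2.55 μmol·min⁻¹.

2.55 μmol·min⁻¹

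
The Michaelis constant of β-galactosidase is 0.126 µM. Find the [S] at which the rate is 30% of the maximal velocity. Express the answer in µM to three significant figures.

v/Vmax = [S]/(Km+[S]) = 0.3, so [S] = Km·0.3/(1 − 0.3) = 0.126 × 0.4286.
[S] = 0.0540 µM.

0.0540 µM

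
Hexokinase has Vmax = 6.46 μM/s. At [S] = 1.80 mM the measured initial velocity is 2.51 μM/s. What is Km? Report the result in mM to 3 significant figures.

2.83 mM

From v = Vmax[S]/(Km+[S]), Km = [S](Vmax − v)/v.
Km = 1.80 × (6.46 − 2.51) / 2.51 = 7.110/2.51 = 2.83 mM.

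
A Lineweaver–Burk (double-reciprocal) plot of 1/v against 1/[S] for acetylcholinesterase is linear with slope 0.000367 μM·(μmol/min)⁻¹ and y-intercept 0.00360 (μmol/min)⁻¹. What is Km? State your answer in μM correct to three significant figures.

y-intercept = 1/Vmax ⇒ Vmax = 278 μmol/min; slope = Km/Vmax ⇒ Km = slope × Vmax.
Km = 0.000367 × 278 = 0.102 μM.

0.102 μM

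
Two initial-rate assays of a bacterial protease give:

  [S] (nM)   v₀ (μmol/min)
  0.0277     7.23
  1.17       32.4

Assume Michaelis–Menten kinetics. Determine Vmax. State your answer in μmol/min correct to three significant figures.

From v = Vmax[S]/(Km+[S]), each point gives Vmax = v(Km+[S])/[S].
Equating: 7.23(Km+0.0277)/0.0277 = 32.4(Km+1.17)/1.17.
261.0·Km + 7.23 = 27.69·Km + 32.4, so (261.0 − 27.69)·Km = 32.4 − 7.23.
Km = 25.17/233.3 = 0.108 nM; then Vmax = 7.23(0.108+0.0277)/0.0277 = 35.4 μmol/min.

35.4 μmol/min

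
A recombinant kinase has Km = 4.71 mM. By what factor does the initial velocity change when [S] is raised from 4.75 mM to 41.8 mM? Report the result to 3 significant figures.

Since Vmax cancels, v₂/v₁ = [S]₂(Km+[S]₁) / [S]₁(Km+[S]₂).
= 41.8×(4.71+4.75) / (4.75×(4.71+41.8)) = 395.4/220.9 = 1.79.

1.79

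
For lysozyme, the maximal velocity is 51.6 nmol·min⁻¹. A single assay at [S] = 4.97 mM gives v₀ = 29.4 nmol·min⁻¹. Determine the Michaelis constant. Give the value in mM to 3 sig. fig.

3.75 mM

From v = Vmax[S]/(Km+[S]), Km = [S](Vmax − v)/v.
Km = 4.97 × (51.6 − 29.4) / 29.4 = 110.3/29.4 = 3.75 mM.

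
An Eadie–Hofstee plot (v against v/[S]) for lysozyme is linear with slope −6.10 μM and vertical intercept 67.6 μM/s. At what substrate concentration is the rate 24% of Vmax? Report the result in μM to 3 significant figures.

1.93 μM

The Eadie–Hofstee slope gives Km = 6.10 μM (slope = −Km).
v/Vmax = [S]/(Km+[S]) = 0.24 ⇒ [S] = Km·0.24/(1−0.24) = 6.10 × 0.3158 = 1.93 μM.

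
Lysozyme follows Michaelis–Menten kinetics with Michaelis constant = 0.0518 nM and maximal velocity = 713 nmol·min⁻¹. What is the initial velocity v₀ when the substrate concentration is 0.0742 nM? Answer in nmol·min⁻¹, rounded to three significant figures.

420 nmol·min⁻¹

v = Vmax·[S]/(Km + [S]) = 713 × 0.0742 / (0.0518 + 0.0742)
  = 52.90 / 0.1260 = 420 nmol·min⁻¹.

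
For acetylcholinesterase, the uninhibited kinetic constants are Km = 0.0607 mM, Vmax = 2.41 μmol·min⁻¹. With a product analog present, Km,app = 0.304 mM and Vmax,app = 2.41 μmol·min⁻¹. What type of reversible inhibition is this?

Km increases (0.0607 → 0.304 mM) while Vmax is unchanged — the hallmark of competitive inhibition.

competitive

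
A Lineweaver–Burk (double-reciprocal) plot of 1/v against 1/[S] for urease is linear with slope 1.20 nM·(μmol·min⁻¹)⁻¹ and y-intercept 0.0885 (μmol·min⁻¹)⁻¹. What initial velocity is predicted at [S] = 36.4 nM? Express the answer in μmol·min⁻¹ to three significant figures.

8.23 μmol·min⁻¹

The y-intercept is 1/Vmax, so Vmax = 1/0.0885 = 11.3 μmol·min⁻¹.
The slope is Km/Vmax, so Km = 1.20 × 11.3 = 13.6 nM.
Then v = 11.3 × 36.4/(13.6 + 36.4) = 8.23 μmol·min⁻¹.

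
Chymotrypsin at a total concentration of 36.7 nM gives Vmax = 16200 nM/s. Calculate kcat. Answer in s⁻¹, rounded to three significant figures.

441 s⁻¹

kcat = Vmax/[E]total = 16200 nM/s / 36.7 nM = 441 s⁻¹.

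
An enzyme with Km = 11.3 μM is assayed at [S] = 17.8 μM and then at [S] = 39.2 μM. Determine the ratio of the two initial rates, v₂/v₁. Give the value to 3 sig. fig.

The fractional saturations are [S]/(Km+[S]) = 17.8/29.10 = 0.6117 and 39.2/50.50 = 0.7762.
v₂/v₁ is just their ratio: 0.7762/0.6117 = 1.27.

1.27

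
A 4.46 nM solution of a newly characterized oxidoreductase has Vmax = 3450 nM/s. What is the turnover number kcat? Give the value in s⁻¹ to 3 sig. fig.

774 s⁻¹

kcat = Vmax/[E]total = 3450 nM/s / 4.46 nM = 774 s⁻¹.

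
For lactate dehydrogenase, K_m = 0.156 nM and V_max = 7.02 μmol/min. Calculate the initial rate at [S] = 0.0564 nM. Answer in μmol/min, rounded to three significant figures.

v = Vmax·[S]/(Km + [S]) = 7.02 × 0.0564 / (0.156 + 0.0564)
  = 0.3959 / 0.2124 = 1.86 μmol/min.

1.86 μmol/min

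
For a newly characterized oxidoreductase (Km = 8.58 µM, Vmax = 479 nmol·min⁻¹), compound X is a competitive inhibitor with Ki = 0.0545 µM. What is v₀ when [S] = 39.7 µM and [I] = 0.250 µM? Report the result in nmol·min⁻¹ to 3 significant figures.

217 nmol·min⁻¹

α = 1 + [I]/Ki = 1 + 0.250/0.0545 = 5.587.
For a competitive inhibitor, Vmax is unchanged and the apparent Km becomes α·Km: Km,app = 47.9 µM, Vmax,app = 479 nmol·min⁻¹.
v = Vmax,app·[S]/(Km,app + [S]) = 479 × 39.7/(47.9 + 39.7) = 217 nmol·min⁻¹.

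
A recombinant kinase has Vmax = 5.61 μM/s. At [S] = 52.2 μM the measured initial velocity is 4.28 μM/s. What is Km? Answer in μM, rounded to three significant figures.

v/Vmax = 4.28/5.61 = 0.7629 = [S]/(Km+[S]).
So Km + [S] = [S]/0.7629 = 68.42 μM, giving Km = 68.42 − 52.2 = 16.2 μM.

16.2 μM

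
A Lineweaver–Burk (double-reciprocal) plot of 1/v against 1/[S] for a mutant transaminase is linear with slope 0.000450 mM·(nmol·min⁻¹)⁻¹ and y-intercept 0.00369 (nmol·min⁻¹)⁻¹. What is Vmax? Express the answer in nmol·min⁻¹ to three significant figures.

The y-intercept of a Lineweaver–Burk plot equals 1/Vmax, so Vmax = 1/0.00369 = 271 nmol·min⁻¹.

271 nmol·min⁻¹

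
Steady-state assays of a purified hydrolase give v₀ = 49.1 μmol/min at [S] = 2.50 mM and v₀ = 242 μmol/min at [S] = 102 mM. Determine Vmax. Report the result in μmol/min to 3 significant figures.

269 μmol/min

From v = Vmax[S]/(Km+[S]), each point gives Vmax = v(Km+[S])/[S].
Equating: 49.1(Km+2.50)/2.50 = 242(Km+102)/102.
19.64·Km + 49.1 = 2.373·Km + 242, so (19.64 − 2.373)·Km = 242 − 49.1.
Km = 192.9/17.27 = 11.2 mM; then Vmax = 49.1(11.2+2.50)/2.50 = 269 μmol/min.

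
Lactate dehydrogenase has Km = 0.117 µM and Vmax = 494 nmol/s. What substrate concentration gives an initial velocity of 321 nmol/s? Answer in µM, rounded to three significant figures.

The required fractional saturation is v/Vmax = 321/494 = 0.6498.
Then [S]/(Km+[S]) = 0.6498 ⇒ [S] = 0.117 × 0.6498/(1 − 0.6498) = 0.217 µM.

0.217 µM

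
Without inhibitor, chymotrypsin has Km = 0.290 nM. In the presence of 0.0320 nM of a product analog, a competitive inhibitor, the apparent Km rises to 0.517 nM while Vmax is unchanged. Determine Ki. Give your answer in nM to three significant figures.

0.0409 nM

Competitive: Km,app = α·Km with α = 1 + [I]/Ki.
α = Km,app/Km = 0.517/0.290 = 1.783.
Since α = 1 + [I]/Ki, [I]/Ki = 1.783 − 1 = 0.7828 and Ki = 0.0320/0.7828 = 0.0409 nM.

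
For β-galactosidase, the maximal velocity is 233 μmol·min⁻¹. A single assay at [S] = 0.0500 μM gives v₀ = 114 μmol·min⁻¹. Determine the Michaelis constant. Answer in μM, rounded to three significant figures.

0.0522 μM

From v = Vmax[S]/(Km+[S]), Km = [S](Vmax − v)/v.
Km = 0.0500 × (233 − 114) / 114 = 5.950/114 = 0.0522 μM.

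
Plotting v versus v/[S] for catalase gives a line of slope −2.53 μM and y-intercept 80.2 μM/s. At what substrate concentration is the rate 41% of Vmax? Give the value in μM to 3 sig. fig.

The Eadie–Hofstee slope gives Km = 2.53 μM (slope = −Km).
v/Vmax = [S]/(Km+[S]) = 0.41 ⇒ [S] = Km·0.41/(1−0.41) = 2.53 × 0.6949 = 1.76 μM.

1.76 μM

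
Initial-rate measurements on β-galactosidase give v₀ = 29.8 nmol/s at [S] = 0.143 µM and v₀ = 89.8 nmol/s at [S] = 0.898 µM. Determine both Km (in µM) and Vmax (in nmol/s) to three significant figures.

In reciprocal form, 1/v = (Km/Vmax)·(1/[S]) + 1/Vmax. The two points give (1/[S], 1/v) = (6.993, 0.03356) and (1.114, 0.01114).
Slope = (0.03356 − 0.01114)/(6.993 − 1.114) = 0.003814; intercept = 0.03356 − 0.003814×6.993 = 0.006889.
Vmax = 1/intercept = 145 nmol/s; Km = slope × Vmax = 0.003814 × 145 = 0.554 µM.

Km = 0.554 µM; Vmax = 145 nmol/s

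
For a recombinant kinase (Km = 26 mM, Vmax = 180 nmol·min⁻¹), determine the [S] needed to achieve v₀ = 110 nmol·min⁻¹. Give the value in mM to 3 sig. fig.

40.9 mM

The required fractional saturation is v/Vmax = 110/180 = 0.6111.
Then [S]/(Km+[S]) = 0.6111 ⇒ [S] = 26 × 0.6111/(1 − 0.6111) = 40.9 mM.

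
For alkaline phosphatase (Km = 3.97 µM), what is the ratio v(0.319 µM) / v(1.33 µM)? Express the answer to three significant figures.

0.296

Since Vmax cancels, v₂/v₁ = [S]₂(Km+[S]₁) / [S]₁(Km+[S]₂).
= 0.319×(3.97+1.33) / (1.33×(3.97+0.319)) = 1.691/5.704 = 0.296.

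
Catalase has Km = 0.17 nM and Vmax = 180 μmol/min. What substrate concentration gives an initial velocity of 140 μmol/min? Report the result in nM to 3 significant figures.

The required fractional saturation is v/Vmax = 140/180 = 0.7778.
Then [S]/(Km+[S]) = 0.7778 ⇒ [S] = 0.17 × 0.7778/(1 − 0.7778) = 0.595 nM.

0.595 nM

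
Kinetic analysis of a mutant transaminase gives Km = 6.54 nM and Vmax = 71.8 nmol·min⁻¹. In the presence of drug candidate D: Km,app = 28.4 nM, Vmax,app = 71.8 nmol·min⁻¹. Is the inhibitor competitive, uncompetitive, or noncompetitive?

competitive

Km increases (6.54 → 28.4 nM) while Vmax is unchanged — the hallmark of competitive inhibition.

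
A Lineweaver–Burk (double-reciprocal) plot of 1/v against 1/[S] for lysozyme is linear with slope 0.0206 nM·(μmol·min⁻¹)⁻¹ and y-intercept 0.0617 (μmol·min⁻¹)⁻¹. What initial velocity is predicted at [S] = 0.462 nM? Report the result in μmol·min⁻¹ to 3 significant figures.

The y-intercept is 1/Vmax, so Vmax = 1/0.0617 = 16.2 μmol·min⁻¹.
The slope is Km/Vmax, so Km = 0.0206 × 16.2 = 0.334 nM.
Then v = 16.2 × 0.462/(0.334 + 0.462) = 9.41 μmol·min⁻¹.

9.41 μmol·min⁻¹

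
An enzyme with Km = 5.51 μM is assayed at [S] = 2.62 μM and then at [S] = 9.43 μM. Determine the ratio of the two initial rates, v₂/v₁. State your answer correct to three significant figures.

The fractional saturations are [S]/(Km+[S]) = 2.62/8.130 = 0.3223 and 9.43/14.94 = 0.6312.
v₂/v₁ is just their ratio: 0.6312/0.3223 = 1.96.

1.96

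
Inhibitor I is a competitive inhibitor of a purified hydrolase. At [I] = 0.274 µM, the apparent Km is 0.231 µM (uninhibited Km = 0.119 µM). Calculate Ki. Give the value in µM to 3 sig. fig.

0.291 µM

Competitive: Km,app = α·Km with α = 1 + [I]/Ki.
α = Km,app/Km = 0.231/0.119 = 1.941.
Ki = [I]/(α − 1) = 0.274/0.9412 = 0.291 µM.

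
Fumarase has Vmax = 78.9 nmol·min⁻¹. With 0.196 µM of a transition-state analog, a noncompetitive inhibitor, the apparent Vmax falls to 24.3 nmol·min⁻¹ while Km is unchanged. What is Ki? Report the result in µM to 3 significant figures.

Noncompetitive: Vmax,app = Vmax/α with α = 1 + [I]/Ki.
α = Vmax/Vmax,app = 78.9/24.3 = 3.247.
Since α = 1 + [I]/Ki, [I]/Ki = 3.247 − 1 = 2.247 and Ki = 0.196/2.247 = 0.0872 µM.

0.0872 µM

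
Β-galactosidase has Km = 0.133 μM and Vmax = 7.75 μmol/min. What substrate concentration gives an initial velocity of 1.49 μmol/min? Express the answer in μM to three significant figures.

The required fractional saturation is v/Vmax = 1.49/7.75 = 0.1923.
Then [S]/(Km+[S]) = 0.1923 ⇒ [S] = 0.133 × 0.1923/(1 − 0.1923) = 0.0317 μM.

0.0317 μM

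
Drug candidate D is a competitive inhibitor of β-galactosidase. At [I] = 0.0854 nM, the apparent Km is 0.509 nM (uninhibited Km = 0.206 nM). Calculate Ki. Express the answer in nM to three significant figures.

Competitive: Km,app = α·Km with α = 1 + [I]/Ki.
α = Km,app/Km = 0.509/0.206 = 2.471.
Since α = 1 + [I]/Ki, [I]/Ki = 2.471 − 1 = 1.471 and Ki = 0.0854/1.471 = 0.0581 nM.

0.0581 nM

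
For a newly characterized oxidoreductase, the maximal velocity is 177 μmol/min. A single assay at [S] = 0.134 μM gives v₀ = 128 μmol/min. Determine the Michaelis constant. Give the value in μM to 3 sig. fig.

0.0513 μM

v/Vmax = 128/177 = 0.7232 = [S]/(Km+[S]).
So Km + [S] = [S]/0.7232 = 0.1853 μM, giving Km = 0.1853 − 0.134 = 0.0513 μM.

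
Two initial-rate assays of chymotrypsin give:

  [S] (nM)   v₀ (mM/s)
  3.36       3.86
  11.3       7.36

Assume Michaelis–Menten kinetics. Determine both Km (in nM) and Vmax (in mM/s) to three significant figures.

Km = 7.04 nM; Vmax = 11.9 mM/s

In reciprocal form, 1/v = (Km/Vmax)·(1/[S]) + 1/Vmax. The two points give (1/[S], 1/v) = (0.2976, 0.2591) and (0.08850, 0.1359).
Slope = (0.2591 − 0.1359)/(0.2976 − 0.08850) = 0.5891; intercept = 0.2591 − 0.5891×0.2976 = 0.08374.
Vmax = 1/intercept = 11.9 mM/s; Km = slope × Vmax = 0.5891 × 11.9 = 7.04 nM.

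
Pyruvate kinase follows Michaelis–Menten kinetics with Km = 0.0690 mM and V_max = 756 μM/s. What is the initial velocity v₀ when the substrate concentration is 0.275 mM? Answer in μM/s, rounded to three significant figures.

v = Vmax·[S]/(Km + [S]) = 756 × 0.275 / (0.0690 + 0.275)
  = 207.9 / 0.3440 = 604 μM/s.

604 μM/s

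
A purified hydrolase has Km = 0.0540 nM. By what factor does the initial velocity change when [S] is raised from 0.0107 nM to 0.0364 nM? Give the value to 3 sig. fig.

2.43

Since Vmax cancels, v₂/v₁ = [S]₂(Km+[S]₁) / [S]₁(Km+[S]₂).
= 0.0364×(0.0540+0.0107) / (0.0107×(0.0540+0.0364)) = 0.002355/0.0009673 = 2.43.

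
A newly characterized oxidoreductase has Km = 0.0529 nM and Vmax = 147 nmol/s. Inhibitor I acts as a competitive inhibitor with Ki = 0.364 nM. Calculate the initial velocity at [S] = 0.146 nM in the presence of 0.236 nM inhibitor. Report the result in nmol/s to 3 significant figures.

92.0 nmol/s

α = 1 + [I]/Ki = 1 + 0.236/0.364 = 1.648.
For a competitive inhibitor, Vmax is unchanged and the apparent Km becomes α·Km: Km,app = 0.0872 nM, Vmax,app = 147 nmol/s.
v = Vmax,app·[S]/(Km,app + [S]) = 147 × 0.146/(0.0872 + 0.146) = 92.0 nmol/s.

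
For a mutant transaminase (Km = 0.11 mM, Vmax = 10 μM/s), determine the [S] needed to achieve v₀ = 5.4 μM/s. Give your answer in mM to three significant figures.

0.129 mM

Rearranging v = Vmax[S]/(Km+[S]) gives [S] = Km·v/(Vmax − v).
[S] = 0.11 × 5.4 / (10 − 5.4) = 0.5940/4.600 = 0.129 mM.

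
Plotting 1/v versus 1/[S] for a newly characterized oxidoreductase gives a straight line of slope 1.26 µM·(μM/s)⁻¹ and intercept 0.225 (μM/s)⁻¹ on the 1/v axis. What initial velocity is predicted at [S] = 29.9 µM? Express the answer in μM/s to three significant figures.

3.74 μM/s

The y-intercept is 1/Vmax, so Vmax = 1/0.225 = 4.44 μM/s.
The slope is Km/Vmax, so Km = 1.26 × 4.44 = 5.60 µM.
Then v = 4.44 × 29.9/(5.60 + 29.9) = 3.74 μM/s.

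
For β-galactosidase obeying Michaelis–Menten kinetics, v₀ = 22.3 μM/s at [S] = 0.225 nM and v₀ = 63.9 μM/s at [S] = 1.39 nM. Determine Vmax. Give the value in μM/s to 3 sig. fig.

In reciprocal form, 1/v = (Km/Vmax)·(1/[S]) + 1/Vmax. The two points give (1/[S], 1/v) = (4.444, 0.04484) and (0.7194, 0.01565).
Slope = (0.04484 − 0.01565)/(4.444 − 0.7194) = 0.007837; intercept = 0.04484 − 0.007837×4.444 = 0.01001.
Vmax = 1/intercept = 99.9 μM/s; Km = slope × Vmax = 0.007837 × 99.9 = 0.783 nM.

99.9 μM/s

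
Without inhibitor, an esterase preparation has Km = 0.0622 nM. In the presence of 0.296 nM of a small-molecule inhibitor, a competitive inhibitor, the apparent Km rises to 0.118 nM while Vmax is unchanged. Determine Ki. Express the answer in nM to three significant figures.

Competitive: Km,app = α·Km with α = 1 + [I]/Ki.
α = Km,app/Km = 0.118/0.0622 = 1.897.
Since α = 1 + [I]/Ki, [I]/Ki = 1.897 − 1 = 0.8971 and Ki = 0.296/0.8971 = 0.330 nM.

0.330 nM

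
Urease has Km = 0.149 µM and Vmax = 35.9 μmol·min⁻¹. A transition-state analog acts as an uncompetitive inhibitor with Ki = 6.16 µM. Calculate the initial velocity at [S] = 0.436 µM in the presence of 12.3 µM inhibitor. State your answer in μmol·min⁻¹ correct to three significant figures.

With α = 1 + [I]/Ki = 1 + 12.3/6.16 = 2.997, the uncompetitive rate law is v = (Vmax/α)·[S] / (Km/α + [S]).
v = (35.9/2.997)×0.436 / (0.149/2.997 + 0.436) = 5.223/0.4857 = 10.8 μmol·min⁻¹.

10.8 μmol·min⁻¹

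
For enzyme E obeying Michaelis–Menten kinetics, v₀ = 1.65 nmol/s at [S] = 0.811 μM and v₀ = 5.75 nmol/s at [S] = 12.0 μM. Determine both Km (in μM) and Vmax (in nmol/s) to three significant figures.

Km = 2.64 μM; Vmax = 7.01 nmol/s

From v = Vmax[S]/(Km+[S]), each point gives Vmax = v(Km+[S])/[S].
Equating: 1.65(Km+0.811)/0.811 = 5.75(Km+12.0)/12.0.
2.035·Km + 1.65 = 0.4792·Km + 5.75, so (2.035 − 0.4792)·Km = 5.75 − 1.65.
Km = 4.100/1.555 = 2.64 μM; then Vmax = 1.65(2.64+0.811)/0.811 = 7.01 nmol/s.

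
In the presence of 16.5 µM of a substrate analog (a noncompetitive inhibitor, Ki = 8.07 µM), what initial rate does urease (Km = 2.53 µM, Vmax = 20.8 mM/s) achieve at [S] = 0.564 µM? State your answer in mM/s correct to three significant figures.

With α = 1 + [I]/Ki = 1 + 16.5/8.07 = 3.045, the noncompetitive rate law is v = (Vmax/α)·[S] / (Km + [S]).
v = (20.8/3.045)×0.564 / (2.53 + 0.564) = 3.853/3.094 = 1.25 mM/s.

1.25 mM/s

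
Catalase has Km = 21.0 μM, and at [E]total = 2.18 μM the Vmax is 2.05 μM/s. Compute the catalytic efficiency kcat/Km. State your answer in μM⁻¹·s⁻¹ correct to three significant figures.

kcat = Vmax/[E]total = 2.05/2.18 = 0.940 s⁻¹.
kcat/Km = 0.940/21.0 = 0.0448 μM⁻¹·s⁻¹.

0.0448 μM⁻¹·s⁻¹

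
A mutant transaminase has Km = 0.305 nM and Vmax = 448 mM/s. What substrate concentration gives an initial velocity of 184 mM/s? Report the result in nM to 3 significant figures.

0.213 nM

The required fractional saturation is v/Vmax = 184/448 = 0.4107.
Then [S]/(Km+[S]) = 0.4107 ⇒ [S] = 0.305 × 0.4107/(1 − 0.4107) = 0.213 nM.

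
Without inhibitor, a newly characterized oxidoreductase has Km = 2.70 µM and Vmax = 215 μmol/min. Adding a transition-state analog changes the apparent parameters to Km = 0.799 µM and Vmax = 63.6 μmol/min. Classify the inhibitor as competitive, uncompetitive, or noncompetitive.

Both Km and Vmax decrease by the same factor (~3.38-fold) — characteristic of uncompetitive inhibition.

uncompetitive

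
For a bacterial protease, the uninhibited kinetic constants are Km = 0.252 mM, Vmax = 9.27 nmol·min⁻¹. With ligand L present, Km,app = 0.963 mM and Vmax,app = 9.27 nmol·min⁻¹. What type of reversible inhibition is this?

Km increases (0.252 → 0.963 mM) while Vmax is unchanged — the hallmark of competitive inhibition.

competitive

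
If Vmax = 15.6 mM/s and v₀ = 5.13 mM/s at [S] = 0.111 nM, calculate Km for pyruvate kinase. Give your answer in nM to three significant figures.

From v = Vmax[S]/(Km+[S]), Km = [S](Vmax − v)/v.
Km = 0.111 × (15.6 − 5.13) / 5.13 = 1.162/5.13 = 0.227 nM.

0.227 nM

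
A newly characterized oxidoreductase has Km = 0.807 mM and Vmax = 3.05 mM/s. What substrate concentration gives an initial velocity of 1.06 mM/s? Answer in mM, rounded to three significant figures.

Rearranging v = Vmax[S]/(Km+[S]) gives [S] = Km·v/(Vmax − v).
[S] = 0.807 × 1.06 / (3.05 − 1.06) = 0.8554/1.990 = 0.430 mM.

0.430 mM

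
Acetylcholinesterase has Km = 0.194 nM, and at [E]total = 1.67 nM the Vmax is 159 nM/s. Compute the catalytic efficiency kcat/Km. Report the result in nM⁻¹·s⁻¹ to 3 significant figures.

491 nM⁻¹·s⁻¹

kcat = Vmax/[E]total = 159/1.67 = 95.2 s⁻¹.
kcat/Km = 95.2/0.194 = 491 nM⁻¹·s⁻¹.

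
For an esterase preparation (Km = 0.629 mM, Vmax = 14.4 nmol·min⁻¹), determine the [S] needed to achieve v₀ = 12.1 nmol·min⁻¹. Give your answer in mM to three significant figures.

Rearranging v = Vmax[S]/(Km+[S]) gives [S] = Km·v/(Vmax − v).
[S] = 0.629 × 12.1 / (14.4 − 12.1) = 7.611/2.300 = 3.31 mM.

3.31 mM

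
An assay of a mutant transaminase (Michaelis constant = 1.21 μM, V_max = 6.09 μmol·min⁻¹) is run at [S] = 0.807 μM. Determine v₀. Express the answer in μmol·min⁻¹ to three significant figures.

v = Vmax·[S]/(Km + [S]) = 6.09 × 0.807 / (1.21 + 0.807)
  = 4.915 / 2.017 = 2.44 μmol·min⁻¹.

2.44 μmol·min⁻¹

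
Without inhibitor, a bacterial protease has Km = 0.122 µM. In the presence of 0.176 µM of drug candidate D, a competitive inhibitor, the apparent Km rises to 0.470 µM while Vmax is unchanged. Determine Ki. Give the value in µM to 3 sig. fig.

Competitive: Km,app = α·Km with α = 1 + [I]/Ki.
α = Km,app/Km = 0.470/0.122 = 3.852.
Ki = [I]/(α − 1) = 0.176/2.852 = 0.0617 µM.

0.0617 µM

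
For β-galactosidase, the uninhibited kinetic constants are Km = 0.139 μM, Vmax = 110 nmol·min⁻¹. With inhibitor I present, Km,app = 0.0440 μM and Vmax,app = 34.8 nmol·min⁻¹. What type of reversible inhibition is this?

Both Km and Vmax decrease by the same factor (~3.16-fold) — characteristic of uncompetitive inhibition.

uncompetitive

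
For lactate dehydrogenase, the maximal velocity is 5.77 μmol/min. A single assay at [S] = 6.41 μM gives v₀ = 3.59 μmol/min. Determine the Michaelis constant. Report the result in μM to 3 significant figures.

3.89 μM

From v = Vmax[S]/(Km+[S]), Km = [S](Vmax − v)/v.
Km = 6.41 × (5.77 − 3.59) / 3.59 = 13.97/3.59 = 3.89 μM.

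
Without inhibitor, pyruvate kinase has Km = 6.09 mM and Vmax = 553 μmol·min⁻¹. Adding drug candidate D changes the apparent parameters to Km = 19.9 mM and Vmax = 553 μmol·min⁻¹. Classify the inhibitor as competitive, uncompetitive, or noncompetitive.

Km increases (6.09 → 19.9 mM) while Vmax is unchanged — the hallmark of competitive inhibition.

competitive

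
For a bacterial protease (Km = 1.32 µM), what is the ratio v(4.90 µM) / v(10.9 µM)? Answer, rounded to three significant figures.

0.883

The fractional saturations are [S]/(Km+[S]) = 10.9/12.22 = 0.8920 and 4.90/6.220 = 0.7878.
v₂/v₁ is just their ratio: 0.7878/0.8920 = 0.883.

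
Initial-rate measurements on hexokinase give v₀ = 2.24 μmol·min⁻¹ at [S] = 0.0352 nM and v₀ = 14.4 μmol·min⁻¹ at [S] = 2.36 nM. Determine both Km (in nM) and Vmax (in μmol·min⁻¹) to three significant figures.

Km = 0.211 nM; Vmax = 15.7 μmol·min⁻¹

In reciprocal form, 1/v = (Km/Vmax)·(1/[S]) + 1/Vmax. The two points give (1/[S], 1/v) = (28.41, 0.4464) and (0.4237, 0.06944).
Slope = (0.4464 − 0.06944)/(28.41 − 0.4237) = 0.01347; intercept = 0.4464 − 0.01347×28.41 = 0.06374.
Vmax = 1/intercept = 15.7 μmol·min⁻¹; Km = slope × Vmax = 0.01347 × 15.7 = 0.211 nM.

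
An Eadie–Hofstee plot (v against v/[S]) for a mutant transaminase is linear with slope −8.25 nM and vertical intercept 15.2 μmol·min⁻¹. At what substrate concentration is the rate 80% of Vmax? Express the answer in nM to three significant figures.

33.0 nM

The Eadie–Hofstee slope gives Km = 8.25 nM (slope = −Km).
v/Vmax = [S]/(Km+[S]) = 0.8 ⇒ [S] = Km·0.8/(1−0.8) = 8.25 × 4.000 = 33.0 nM.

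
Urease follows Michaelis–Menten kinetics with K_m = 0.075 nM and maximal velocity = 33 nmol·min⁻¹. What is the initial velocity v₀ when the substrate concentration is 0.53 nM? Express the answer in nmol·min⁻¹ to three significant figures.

[S]/(Km+[S]) = 0.53/0.6050 = 0.8760, the fractional saturation.
v = 0.8760 × Vmax = 0.8760 × 33 = 28.9 nmol·min⁻¹.

28.9 nmol·min⁻¹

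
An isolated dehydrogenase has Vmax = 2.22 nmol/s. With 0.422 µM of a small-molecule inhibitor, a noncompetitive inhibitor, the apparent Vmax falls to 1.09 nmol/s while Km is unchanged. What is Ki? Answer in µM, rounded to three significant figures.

0.407 µM

Noncompetitive: Vmax,app = Vmax/α with α = 1 + [I]/Ki.
α = Vmax/Vmax,app = 2.22/1.09 = 2.037.
Ki = [I]/(α − 1) = 0.422/1.037 = 0.407 µM.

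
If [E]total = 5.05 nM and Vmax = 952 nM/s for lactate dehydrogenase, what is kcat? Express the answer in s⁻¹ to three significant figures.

kcat = Vmax/[E]total = 952 nM/s / 5.05 nM = 189 s⁻¹.

189 s⁻¹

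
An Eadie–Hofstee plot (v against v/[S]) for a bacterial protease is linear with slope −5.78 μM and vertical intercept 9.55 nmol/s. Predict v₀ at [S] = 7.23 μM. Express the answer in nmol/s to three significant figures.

In the Eadie–Hofstee form v = Vmax − Km·(v/[S]), the slope is −Km and the intercept is Vmax, so Km = 5.78 μM and Vmax = 9.55 nmol/s.
v = 9.55 × 7.23/(5.78 + 7.23) = 5.31 nmol/s.

5.31 nmol/s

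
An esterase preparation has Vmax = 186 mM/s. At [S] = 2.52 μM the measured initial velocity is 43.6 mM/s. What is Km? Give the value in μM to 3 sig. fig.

8.23 μM

v/Vmax = 43.6/186 = 0.2344 = [S]/(Km+[S]).
So Km + [S] = [S]/0.2344 = 10.75 μM, giving Km = 10.75 − 2.52 = 8.23 μM.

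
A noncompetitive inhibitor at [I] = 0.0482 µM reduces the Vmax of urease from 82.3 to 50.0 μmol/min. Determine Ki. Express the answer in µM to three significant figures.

0.0746 µM

Noncompetitive: Vmax,app = Vmax/α with α = 1 + [I]/Ki.
α = Vmax/Vmax,app = 82.3/50.0 = 1.646.
Since α = 1 + [I]/Ki, [I]/Ki = 1.646 − 1 = 0.6460 and Ki = 0.0482/0.6460 = 0.0746 µM.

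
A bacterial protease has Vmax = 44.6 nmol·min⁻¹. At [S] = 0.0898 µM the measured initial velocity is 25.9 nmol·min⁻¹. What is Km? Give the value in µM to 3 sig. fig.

v/Vmax = 25.9/44.6 = 0.5807 = [S]/(Km+[S]).
So Km + [S] = [S]/0.5807 = 0.1546 µM, giving Km = 0.1546 − 0.0898 = 0.0648 µM.

0.0648 µM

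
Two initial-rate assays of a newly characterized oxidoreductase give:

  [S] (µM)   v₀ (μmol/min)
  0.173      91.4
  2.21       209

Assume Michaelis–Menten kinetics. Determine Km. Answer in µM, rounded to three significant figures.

0.271 µM

In reciprocal form, 1/v = (Km/Vmax)·(1/[S]) + 1/Vmax. The two points give (1/[S], 1/v) = (5.780, 0.01094) and (0.4525, 0.004785).
Slope = (0.01094 − 0.004785)/(5.780 − 0.4525) = 0.001155; intercept = 0.01094 − 0.001155×5.780 = 0.004262.
Vmax = 1/intercept = 235 μmol/min; Km = slope × Vmax = 0.001155 × 235 = 0.271 µM.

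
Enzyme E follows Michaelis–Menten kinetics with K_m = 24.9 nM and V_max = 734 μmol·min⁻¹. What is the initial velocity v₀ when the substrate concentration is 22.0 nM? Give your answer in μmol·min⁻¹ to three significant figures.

v = Vmax·[S]/(Km + [S]) = 734 × 22.0 / (24.9 + 22.0)
  = 16150 / 46.90 = 344 μmol·min⁻¹.

344 μmol·min⁻¹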